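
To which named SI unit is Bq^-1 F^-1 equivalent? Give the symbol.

Bq = s⁻¹.
So Bq⁻¹ = s.
F = kg⁻¹·m⁻²·s⁴·A².
So F⁻¹ = kg·m²·s⁻⁴·A⁻².
Combining: Bq⁻¹·F⁻¹ = s · (kg·m²·s⁻⁴·A⁻²) = kg·m²·s⁻³·A⁻².
kg·m²·s⁻³·A⁻² is the base-SI form of the ohm.

Ω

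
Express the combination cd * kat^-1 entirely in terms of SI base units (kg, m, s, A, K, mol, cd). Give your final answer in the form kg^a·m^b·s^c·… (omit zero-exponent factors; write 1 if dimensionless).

s·mol⁻¹·cd

kat = mol/s = s⁻¹·mol (catalytic activity).
So kat⁻¹ = s·mol⁻¹.
Combining: cd·kat⁻¹ = cd · (s·mol⁻¹) = s·mol⁻¹·cd.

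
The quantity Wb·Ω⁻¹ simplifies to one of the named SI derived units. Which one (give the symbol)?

Wb = V·s (flux: a volt is a weber per second),
    = kg·m²·s⁻²·A⁻¹.
Ω = V/A (resistance = voltage per current),
    = kg·m²·s⁻³·A⁻².
So Ω⁻¹ = kg⁻¹·m⁻²·s³·A².
Combining: Wb·Ω⁻¹ = (kg·m²·s⁻²·A⁻¹) · (kg⁻¹·m⁻²·s³·A²) = s·A.
s·A is the base-SI form of the coulomb.

C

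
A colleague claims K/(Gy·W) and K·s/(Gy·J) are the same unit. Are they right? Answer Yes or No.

Left side:
  Gy = m²·s⁻².
  So Gy⁻¹ = m⁻²·s².
  W = kg·m²·s⁻³.
  So W⁻¹ = kg⁻¹·m⁻²·s³.
  Combining: Gy⁻¹·W⁻¹·K = (m⁻²·s²) · (kg⁻¹·m⁻²·s³) · K = kg⁻¹·m⁻⁴·s⁵·K.
Right side:
  Gy = J/kg (absorbed dose = energy per mass),
      = m²·s⁻².
  So Gy⁻¹ = m⁻²·s².
  J = N·m (work = force × distance),
      = kg·m²·s⁻².
  So J⁻¹ = kg⁻¹·m⁻²·s².
  Combining: Gy⁻¹·K·J⁻¹·s = (m⁻²·s²) · K · (kg⁻¹·m⁻²·s²) · s = kg⁻¹·m⁻⁴·s⁵·K.
Both reduce to kg⁻¹·m⁻⁴·s⁵·K.

Yes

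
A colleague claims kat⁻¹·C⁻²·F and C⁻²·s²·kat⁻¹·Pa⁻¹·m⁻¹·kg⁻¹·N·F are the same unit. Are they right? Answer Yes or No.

No

Left side:
  kat = mol/s = s⁻¹·mol (catalytic activity).
  So kat⁻¹ = s·mol⁻¹.
  C = A·s = s·A (charge = current × time).
  So C⁻² = s⁻²·A⁻².
  F = C/V (capacitance = charge per voltage),
      = A·s/(kg·m²·s⁻³·A⁻¹) (substituting C and V),
      = kg⁻¹·m⁻²·s⁴·A².
  Combining: kat⁻¹·C⁻²·F = (s·mol⁻¹) · (s⁻²·A⁻²) · (kg⁻¹·m⁻²·s⁴·A²) = kg⁻¹·m⁻²·s³·mol⁻¹.
Right side:
  C = A·s = s·A (charge = current × time).
  So C⁻² = s⁻²·A⁻².
  kat = mol/s = s⁻¹·mol (catalytic activity).
  So kat⁻¹ = s·mol⁻¹.
  Pa = N/m² (pressure = force per area),
      = kg·m⁻¹·s⁻².
  So Pa⁻¹ = kg⁻¹·m·s².
  N = kg·m/s² = kg·m·s⁻² (force = mass × acceleration).
  F = C/V (capacitance = charge per voltage),
      = A·s/(kg·m²·s⁻³·A⁻¹) (substituting C and V),
      = kg⁻¹·m⁻²·s⁴·A².
  Combining: C⁻²·s²·kat⁻¹·Pa⁻¹·m⁻¹·kg⁻¹·N·F = (s⁻²·A⁻²) · s² · (s·mol⁻¹) · (kg⁻¹·m·s²) · m⁻¹ · kg⁻¹ · (kg·m·s⁻²) · (kg⁻¹·m⁻²·s⁴·A²) = kg⁻²·m⁻¹·s⁵·mol⁻¹.
Left is kg⁻¹·m⁻²·s³·mol⁻¹; right is kg⁻²·m⁻¹·s⁵·mol⁻¹ — different.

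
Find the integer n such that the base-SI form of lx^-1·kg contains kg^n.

1

lx = m⁻²·cd.
So lx⁻¹ = m²·cd⁻¹.
Combining: lx⁻¹·kg = (m²·cd⁻¹) · kg = kg·m²·cd⁻¹.
The exponent of kg is 1.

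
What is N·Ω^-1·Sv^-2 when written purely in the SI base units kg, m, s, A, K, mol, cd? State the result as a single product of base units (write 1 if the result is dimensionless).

N = kg·m/s² = kg·m·s⁻² (force = mass × acceleration).
Ω = V/A (resistance = voltage per current),
    = kg·m²·s⁻³·A⁻².
So Ω⁻¹ = kg⁻¹·m⁻²·s³·A².
Sv = J/kg (equivalent dose = energy per mass),
    = m²·s⁻².
So Sv⁻² = m⁻⁴·s⁴.
Combining: N·Ω⁻¹·Sv⁻² = (kg·m·s⁻²) · (kg⁻¹·m⁻²·s³·A²) · (m⁻⁴·s⁴) = m⁻⁵·s⁵·A².

m⁻⁵·s⁵·A²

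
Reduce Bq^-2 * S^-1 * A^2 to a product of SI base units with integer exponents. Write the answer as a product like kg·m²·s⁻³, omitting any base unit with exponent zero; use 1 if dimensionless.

Bq = s⁻¹.
So Bq⁻² = s².
S = kg⁻¹·m⁻²·s³·A².
So S⁻¹ = kg·m²·s⁻³·A⁻².
Combining: Bq⁻²·S⁻¹·A² = s² · (kg·m²·s⁻³·A⁻²) · A² = kg·m²·s⁻¹.

kg·m²·s⁻¹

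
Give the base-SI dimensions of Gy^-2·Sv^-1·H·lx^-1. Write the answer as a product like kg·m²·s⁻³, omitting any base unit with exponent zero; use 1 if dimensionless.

Gy = J/kg (absorbed dose = energy per mass),
    = m²·s⁻².
So Gy⁻² = m⁻⁴·s⁴.
Sv = J/kg (equivalent dose = energy per mass),
    = m²·s⁻².
So Sv⁻¹ = m⁻²·s².
H = Wb/A (inductance = flux per current),
    = kg·m²·s⁻²·A⁻².
lx = lm/m² (illuminance = luminous flux per area),
    = m⁻²·cd.
So lx⁻¹ = m²·cd⁻¹.
Combining: Gy⁻²·Sv⁻¹·H·lx⁻¹ = (m⁻⁴·s⁴) · (m⁻²·s²) · (kg·m²·s⁻²·A⁻²) · (m²·cd⁻¹) = kg·m⁻²·s⁴·A⁻²·cd⁻¹.

kg·m⁻²·s⁴·A⁻²·cd⁻¹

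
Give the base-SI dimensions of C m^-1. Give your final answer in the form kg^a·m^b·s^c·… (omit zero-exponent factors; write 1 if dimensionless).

m⁻¹·s·A

C = A·s = s·A (charge = current × time).
Combining: C·m⁻¹ = (s·A) · m⁻¹ = m⁻¹·s·A.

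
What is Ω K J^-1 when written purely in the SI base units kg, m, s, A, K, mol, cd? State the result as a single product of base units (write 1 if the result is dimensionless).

Ω = V/A (resistance = voltage per current),
    = kg·m²·s⁻³·A⁻².
J = N·m (work = force × distance),
    = kg·m²·s⁻².
So J⁻¹ = kg⁻¹·m⁻²·s².
Combining: Ω·K·J⁻¹ = (kg·m²·s⁻³·A⁻²) · K · (kg⁻¹·m⁻²·s²) = s⁻¹·A⁻²·K.

s⁻¹·A⁻²·K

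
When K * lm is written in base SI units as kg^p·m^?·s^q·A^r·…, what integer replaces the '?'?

0

lm = cd.
Combining: K·lm = K · cd = K·cd.
The exponent of m is 0.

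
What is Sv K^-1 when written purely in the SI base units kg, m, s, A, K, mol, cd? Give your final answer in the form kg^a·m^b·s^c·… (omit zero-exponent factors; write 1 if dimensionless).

m²·s⁻²·K⁻¹

Sv = m²·s⁻².
Combining: Sv·K⁻¹ = (m²·s⁻²) · K⁻¹ = m²·s⁻²·K⁻¹.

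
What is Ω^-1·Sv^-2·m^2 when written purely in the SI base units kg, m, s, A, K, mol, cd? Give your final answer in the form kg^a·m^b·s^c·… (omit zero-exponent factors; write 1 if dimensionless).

Ω = kg·m²·s⁻³·A⁻².
So Ω⁻¹ = kg⁻¹·m⁻²·s³·A².
Sv = m²·s⁻².
So Sv⁻² = m⁻⁴·s⁴.
Combining: Ω⁻¹·Sv⁻²·m² = (kg⁻¹·m⁻²·s³·A²) · (m⁻⁴·s⁴) · m² = kg⁻¹·m⁻⁴·s⁷·A².

kg⁻¹·m⁻⁴·s⁷·A²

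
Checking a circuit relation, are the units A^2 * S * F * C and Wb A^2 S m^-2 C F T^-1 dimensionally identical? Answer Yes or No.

Yes

Left side:
  S = kg⁻¹·m⁻²·s³·A².
  F = kg⁻¹·m⁻²·s⁴·A².
  C = s·A.
  Combining: A²·S·F·C = A² · (kg⁻¹·m⁻²·s³·A²) · (kg⁻¹·m⁻²·s⁴·A²) · (s·A) = kg⁻²·m⁻⁴·s⁸·A⁷.
Right side:
  Wb = V·s (flux: a volt is a weber per second),
      = kg·m²·s⁻²·A⁻¹.
  S = 1/Ω (conductance is reciprocal resistance),
      = kg⁻¹·m⁻²·s³·A².
  C = A·s = s·A (charge = current × time).
  F = C/V (capacitance = charge per voltage),
      = A·s/(kg·m²·s⁻³·A⁻¹) (substituting C and V),
      = kg⁻¹·m⁻²·s⁴·A².
  T = Wb/m² (flux density = flux per area),
      = kg·s⁻²·A⁻¹.
  So T⁻¹ = kg⁻¹·s²·A.
  Combining: Wb·A²·S·m⁻²·C·F·T⁻¹ = (kg·m²·s⁻²·A⁻¹) · A² · (kg⁻¹·m⁻²·s³·A²) · m⁻² · (s·A) · (kg⁻¹·m⁻²·s⁴·A²) · (kg⁻¹·s²·A) = kg⁻²·m⁻⁴·s⁸·A⁷.
Both reduce to kg⁻²·m⁻⁴·s⁸·A⁷.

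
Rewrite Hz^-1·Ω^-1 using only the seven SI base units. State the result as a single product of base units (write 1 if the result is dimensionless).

kg⁻¹·m⁻²·s⁴·A²

Hz = s⁻¹.
So Hz⁻¹ = s.
Ω = kg·m²·s⁻³·A⁻².
So Ω⁻¹ = kg⁻¹·m⁻²·s³·A².
Combining: Hz⁻¹·Ω⁻¹ = s · (kg⁻¹·m⁻²·s³·A²) = kg⁻¹·m⁻²·s⁴·A².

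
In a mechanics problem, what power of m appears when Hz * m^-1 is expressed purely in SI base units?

Hz = 1/s = s⁻¹ (frequency is cycles per second).
Combining: Hz·m⁻¹ = s⁻¹ · m⁻¹ = m⁻¹·s⁻¹.
The exponent of m is -1.

-1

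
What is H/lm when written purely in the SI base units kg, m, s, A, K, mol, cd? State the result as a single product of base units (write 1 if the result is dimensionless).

kg·m²·s⁻²·A⁻²·cd⁻¹

lm = cd.
So lm⁻¹ = cd⁻¹.
H = kg·m²·s⁻²·A⁻².
Combining: lm⁻¹·H = cd⁻¹ · (kg·m²·s⁻²·A⁻²) = kg·m²·s⁻²·A⁻²·cd⁻¹.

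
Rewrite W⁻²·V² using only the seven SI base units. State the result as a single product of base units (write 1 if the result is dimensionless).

W = kg·m²·s⁻³.
So W⁻² = kg⁻²·m⁻⁴·s⁶.
V = kg·m²·s⁻³·A⁻¹.
So V² = kg²·m⁴·s⁻⁶·A⁻².
Combining: W⁻²·V² = (kg⁻²·m⁻⁴·s⁶) · (kg²·m⁴·s⁻⁶·A⁻²) = A⁻².

A⁻²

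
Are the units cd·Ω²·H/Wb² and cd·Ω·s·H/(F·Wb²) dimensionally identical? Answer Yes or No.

Left side:
  Ω = V/A (resistance = voltage per current),
      = kg·m²·s⁻³·A⁻².
  So Ω² = kg²·m⁴·s⁻⁶·A⁻⁴.
  Wb = V·s (flux: a volt is a weber per second),
      = kg·m²·s⁻²·A⁻¹.
  So Wb⁻² = kg⁻²·m⁻⁴·s⁴·A².
  H = Wb/A (inductance = flux per current),
      = kg·m²·s⁻²·A⁻².
  Combining: cd·Ω²·Wb⁻²·H = cd · (kg²·m⁴·s⁻⁶·A⁻⁴) · (kg⁻²·m⁻⁴·s⁴·A²) · (kg·m²·s⁻²·A⁻²) = kg·m²·s⁻⁴·A⁻⁴·cd.
Right side:
  F = C/V (capacitance = charge per voltage),
      = A·s/(kg·m²·s⁻³·A⁻¹) (substituting C and V),
      = kg⁻¹·m⁻²·s⁴·A².
  So F⁻¹ = kg·m²·s⁻⁴·A⁻².
  Ω = V/A (resistance = voltage per current),
      = kg·m²·s⁻³·A⁻².
  H = Wb/A (inductance = flux per current),
      = kg·m²·s⁻²·A⁻².
  Wb = V·s (flux: a volt is a weber per second),
      = kg·m²·s⁻²·A⁻¹.
  So Wb⁻² = kg⁻²·m⁻⁴·s⁴·A².
  Combining: F⁻¹·cd·Ω·s·H·Wb⁻² = (kg·m²·s⁻⁴·A⁻²) · cd · (kg·m²·s⁻³·A⁻²) · s · (kg·m²·s⁻²·A⁻²) · (kg⁻²·m⁻⁴·s⁴·A²) = kg·m²·s⁻⁴·A⁻⁴·cd.
Both reduce to kg·m²·s⁻⁴·A⁻⁴·cd.

Yes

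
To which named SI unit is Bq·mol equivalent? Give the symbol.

kat

Bq = 1/s = s⁻¹ (activity is decays per second).
Combining: Bq·mol = s⁻¹ · mol = s⁻¹·mol.
s⁻¹·mol is the base-SI form of the katal.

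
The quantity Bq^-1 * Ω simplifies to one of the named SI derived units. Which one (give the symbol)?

Bq = 1/s = s⁻¹ (activity is decays per second).
So Bq⁻¹ = s.
Ω = V/A (resistance = voltage per current),
    = kg·m²·s⁻³·A⁻².
Combining: Bq⁻¹·Ω = s · (kg·m²·s⁻³·A⁻²) = kg·m²·s⁻²·A⁻².
kg·m²·s⁻²·A⁻² is the base-SI form of the henry.

H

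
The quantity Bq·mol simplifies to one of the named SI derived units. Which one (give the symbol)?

kat

Bq = 1/s = s⁻¹ (activity is decays per second).
Combining: Bq·mol = s⁻¹ · mol = s⁻¹·mol.
s⁻¹·mol is the base-SI form of the katal.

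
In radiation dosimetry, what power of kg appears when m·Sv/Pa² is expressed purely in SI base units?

Pa = kg·m⁻¹·s⁻².
So Pa⁻² = kg⁻²·m²·s⁴.
Sv = m²·s⁻².
Combining: Pa⁻²·m·Sv = (kg⁻²·m²·s⁴) · m · (m²·s⁻²) = kg⁻²·m⁵·s².
The exponent of kg is -2.

-2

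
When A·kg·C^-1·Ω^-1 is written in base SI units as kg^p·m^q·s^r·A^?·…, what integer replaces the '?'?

2

C = A·s = s·A (charge = current × time).
So C⁻¹ = s⁻¹·A⁻¹.
Ω = V/A (resistance = voltage per current),
    = kg·m²·s⁻³·A⁻².
So Ω⁻¹ = kg⁻¹·m⁻²·s³·A².
Combining: A·kg·C⁻¹·Ω⁻¹ = A · kg · (s⁻¹·A⁻¹) · (kg⁻¹·m⁻²·s³·A²) = m⁻²·s²·A².
The exponent of A is 2.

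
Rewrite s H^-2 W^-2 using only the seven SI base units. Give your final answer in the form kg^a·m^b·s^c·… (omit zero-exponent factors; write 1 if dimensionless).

kg⁻⁴·m⁻⁸·s¹¹·A⁴

H = Wb/A (inductance = flux per current),
    = kg·m²·s⁻²·A⁻².
So H⁻² = kg⁻²·m⁻⁴·s⁴·A⁴.
W = J/s (power = energy per time),
    = kg·m²·s⁻³.
So W⁻² = kg⁻²·m⁻⁴·s⁶.
Combining: s·H⁻²·W⁻² = s · (kg⁻²·m⁻⁴·s⁴·A⁴) · (kg⁻²·m⁻⁴·s⁶) = kg⁻⁴·m⁻⁸·s¹¹·A⁴.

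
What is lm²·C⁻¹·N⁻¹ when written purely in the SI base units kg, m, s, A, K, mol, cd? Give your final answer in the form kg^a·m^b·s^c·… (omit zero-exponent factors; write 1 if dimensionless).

lm = cd·sr = cd (luminous flux; sr is dimensionless).
So lm² = cd².
C = A·s = s·A (charge = current × time).
So C⁻¹ = s⁻¹·A⁻¹.
N = kg·m/s² = kg·m·s⁻² (force = mass × acceleration).
So N⁻¹ = kg⁻¹·m⁻¹·s².
Combining: lm²·C⁻¹·N⁻¹ = cd² · (s⁻¹·A⁻¹) · (kg⁻¹·m⁻¹·s²) = kg⁻¹·m⁻¹·s·A⁻¹·cd².

kg⁻¹·m⁻¹·s·A⁻¹·cd²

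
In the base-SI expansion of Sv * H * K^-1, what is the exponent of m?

Sv = m²·s⁻².
H = kg·m²·s⁻²·A⁻².
Combining: Sv·H·K⁻¹ = (m²·s⁻²) · (kg·m²·s⁻²·A⁻²) · K⁻¹ = kg·m⁴·s⁻⁴·A⁻²·K⁻¹.
The exponent of m is 4.

4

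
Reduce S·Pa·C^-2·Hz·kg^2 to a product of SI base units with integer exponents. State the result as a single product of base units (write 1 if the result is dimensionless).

S = 1/Ω (conductance is reciprocal resistance),
    = kg⁻¹·m⁻²·s³·A².
Pa = N/m² (pressure = force per area),
    = kg·m⁻¹·s⁻².
C = A·s = s·A (charge = current × time).
So C⁻² = s⁻²·A⁻².
Hz = 1/s = s⁻¹ (frequency is cycles per second).
Combining: S·Pa·C⁻²·Hz·kg² = (kg⁻¹·m⁻²·s³·A²) · (kg·m⁻¹·s⁻²) · (s⁻²·A⁻²) · s⁻¹ · kg² = kg²·m⁻³·s⁻².

kg²·m⁻³·s⁻²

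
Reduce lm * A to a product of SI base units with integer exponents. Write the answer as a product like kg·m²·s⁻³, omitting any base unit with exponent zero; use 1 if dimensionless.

A·cd

lm = cd.
Combining: lm·A = cd · A = A·cd.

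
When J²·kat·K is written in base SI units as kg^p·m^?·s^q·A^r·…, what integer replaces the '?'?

J = kg·m²·s⁻².
So J² = kg²·m⁴·s⁻⁴.
kat = s⁻¹·mol.
Combining: J²·kat·K = (kg²·m⁴·s⁻⁴) · (s⁻¹·mol) · K = kg²·m⁴·s⁻⁵·K·mol.
The exponent of m is 4.

4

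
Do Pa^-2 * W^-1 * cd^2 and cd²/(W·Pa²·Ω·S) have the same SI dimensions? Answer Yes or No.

Left side:
  Pa = kg·m⁻¹·s⁻².
  So Pa⁻² = kg⁻²·m²·s⁴.
  W = kg·m²·s⁻³.
  So W⁻¹ = kg⁻¹·m⁻²·s³.
  Combining: Pa⁻²·W⁻¹·cd² = (kg⁻²·m²·s⁴) · (kg⁻¹·m⁻²·s³) · cd² = kg⁻³·s⁷·cd².
Right side:
  W = J/s (power = energy per time),
      = kg·m²·s⁻³.
  So W⁻¹ = kg⁻¹·m⁻²·s³.
  Pa = N/m² (pressure = force per area),
      = kg·m⁻¹·s⁻².
  So Pa⁻² = kg⁻²·m²·s⁴.
  Ω = V/A (resistance = voltage per current),
      = kg·m²·s⁻³·A⁻².
  So Ω⁻¹ = kg⁻¹·m⁻²·s³·A².
  S = 1/Ω (conductance is reciprocal resistance),
      = kg⁻¹·m⁻²·s³·A².
  So S⁻¹ = kg·m²·s⁻³·A⁻².
  Combining: W⁻¹·cd²·Pa⁻²·Ω⁻¹·S⁻¹ = (kg⁻¹·m⁻²·s³) · cd² · (kg⁻²·m²·s⁴) · (kg⁻¹·m⁻²·s³·A²) · (kg·m²·s⁻³·A⁻²) = kg⁻³·s⁷·cd².
Both reduce to kg⁻³·s⁷·cd².

Yes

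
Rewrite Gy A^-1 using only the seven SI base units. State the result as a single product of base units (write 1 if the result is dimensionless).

Gy = m²·s⁻².
Combining: Gy·A⁻¹ = (m²·s⁻²) · A⁻¹ = m²·s⁻²·A⁻¹.

m²·s⁻²·A⁻¹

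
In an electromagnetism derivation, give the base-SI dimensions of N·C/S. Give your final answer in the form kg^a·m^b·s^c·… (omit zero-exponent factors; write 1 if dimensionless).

S = 1/Ω (conductance is reciprocal resistance),
    = kg⁻¹·m⁻²·s³·A².
So S⁻¹ = kg·m²·s⁻³·A⁻².
N = kg·m/s² = kg·m·s⁻² (force = mass × acceleration).
C = A·s = s·A (charge = current × time).
Combining: S⁻¹·N·C = (kg·m²·s⁻³·A⁻²) · (kg·m·s⁻²) · (s·A) = kg²·m³·s⁻⁴·A⁻¹.

kg²·m³·s⁻⁴·A⁻¹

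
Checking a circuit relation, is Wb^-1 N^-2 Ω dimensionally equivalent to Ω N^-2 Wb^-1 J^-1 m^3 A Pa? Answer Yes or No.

Left side:
  Wb = kg·m²·s⁻²·A⁻¹.
  So Wb⁻¹ = kg⁻¹·m⁻²·s²·A.
  N = kg·m·s⁻².
  So N⁻² = kg⁻²·m⁻²·s⁴.
  Ω = kg·m²·s⁻³·A⁻².
  Combining: Wb⁻¹·N⁻²·Ω = (kg⁻¹·m⁻²·s²·A) · (kg⁻²·m⁻²·s⁴) · (kg·m²·s⁻³·A⁻²) = kg⁻²·m⁻²·s³·A⁻¹.
Right side:
  Ω = kg·m²·s⁻³·A⁻².
  N = kg·m·s⁻².
  So N⁻² = kg⁻²·m⁻²·s⁴.
  Wb = kg·m²·s⁻²·A⁻¹.
  So Wb⁻¹ = kg⁻¹·m⁻²·s²·A.
  J = kg·m²·s⁻².
  So J⁻¹ = kg⁻¹·m⁻²·s².
  Pa = kg·m⁻¹·s⁻².
  Combining: Ω·N⁻²·Wb⁻¹·J⁻¹·m³·A·Pa = (kg·m²·s⁻³·A⁻²) · (kg⁻²·m⁻²·s⁴) · (kg⁻¹·m⁻²·s²·A) · (kg⁻¹·m⁻²·s²) · m³ · A · (kg·m⁻¹·s⁻²) = kg⁻²·m⁻²·s³.
Left is kg⁻²·m⁻²·s³·A⁻¹; right is kg⁻²·m⁻²·s³ — different.

No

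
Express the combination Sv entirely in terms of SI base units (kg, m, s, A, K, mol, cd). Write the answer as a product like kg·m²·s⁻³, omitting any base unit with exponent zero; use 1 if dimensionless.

m²·s⁻²

Sv = J/kg (equivalent dose = energy per mass),
    = m²·s⁻².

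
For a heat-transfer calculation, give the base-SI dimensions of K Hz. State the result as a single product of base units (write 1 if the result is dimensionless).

Hz = 1/s = s⁻¹ (frequency is cycles per second).
Combining: K·Hz = K · s⁻¹ = s⁻¹·K.

s⁻¹·K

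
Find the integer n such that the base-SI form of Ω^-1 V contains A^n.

1

Ω = V/A (resistance = voltage per current),
    = kg·m²·s⁻³·A⁻².
So Ω⁻¹ = kg⁻¹·m⁻²·s³·A².
V = W/A (potential = power per current),
    = kg·m²·s⁻³·A⁻¹.
Combining: Ω⁻¹·V = (kg⁻¹·m⁻²·s³·A²) · (kg·m²·s⁻³·A⁻¹) = A.
The exponent of A is 1.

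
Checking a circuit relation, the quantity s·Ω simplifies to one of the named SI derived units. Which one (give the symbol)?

H

Ω = V/A (resistance = voltage per current),
    = kg·m²·s⁻³·A⁻².
Combining: s·Ω = s · (kg·m²·s⁻³·A⁻²) = kg·m²·s⁻²·A⁻².
kg·m²·s⁻²·A⁻² is the base-SI form of the henry.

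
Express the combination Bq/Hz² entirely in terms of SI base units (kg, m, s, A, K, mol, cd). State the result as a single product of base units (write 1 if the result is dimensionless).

Bq = 1/s = s⁻¹ (activity is decays per second).
Hz = 1/s = s⁻¹ (frequency is cycles per second).
So Hz⁻² = s².
Combining: Bq·Hz⁻² = s⁻¹ · s² = s.

s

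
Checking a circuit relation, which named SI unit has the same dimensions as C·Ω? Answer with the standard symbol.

Wb

C = A·s = s·A (charge = current × time).
Ω = V/A (resistance = voltage per current),
    = kg·m²·s⁻³·A⁻².
Combining: C·Ω = (s·A) · (kg·m²·s⁻³·A⁻²) = kg·m²·s⁻²·A⁻¹.
kg·m²·s⁻²·A⁻¹ is the base-SI form of the weber.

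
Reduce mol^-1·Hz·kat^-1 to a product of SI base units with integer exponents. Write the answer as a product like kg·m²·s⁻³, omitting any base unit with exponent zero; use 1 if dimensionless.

mol⁻²

Hz = s⁻¹.
kat = s⁻¹·mol.
So kat⁻¹ = s·mol⁻¹.
Combining: mol⁻¹·Hz·kat⁻¹ = mol⁻¹ · s⁻¹ · (s·mol⁻¹) = mol⁻².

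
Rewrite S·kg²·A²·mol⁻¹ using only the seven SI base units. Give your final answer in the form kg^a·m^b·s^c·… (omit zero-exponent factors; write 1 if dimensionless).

kg·m⁻²·s³·A⁴·mol⁻¹

S = 1/Ω (conductance is reciprocal resistance),
    = kg⁻¹·m⁻²·s³·A².
Combining: S·kg²·A²·mol⁻¹ = (kg⁻¹·m⁻²·s³·A²) · kg² · A² · mol⁻¹ = kg·m⁻²·s³·A⁴·mol⁻¹.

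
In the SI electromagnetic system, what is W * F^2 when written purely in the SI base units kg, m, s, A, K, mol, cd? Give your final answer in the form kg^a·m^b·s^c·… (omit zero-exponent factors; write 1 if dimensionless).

kg⁻¹·m⁻²·s⁵·A⁴

W = J/s (power = energy per time),
    = kg·m²·s⁻³.
F = C/V (capacitance = charge per voltage),
    = A·s/(kg·m²·s⁻³·A⁻¹) (substituting C and V),
    = kg⁻¹·m⁻²·s⁴·A².
So F² = kg⁻²·m⁻⁴·s⁸·A⁴.
Combining: W·F² = (kg·m²·s⁻³) · (kg⁻²·m⁻⁴·s⁸·A⁴) = kg⁻¹·m⁻²·s⁵·A⁴.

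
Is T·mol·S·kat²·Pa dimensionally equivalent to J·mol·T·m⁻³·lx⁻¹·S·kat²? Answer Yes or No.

No

Left side:
  T = Wb/m² (flux density = flux per area),
      = kg·s⁻²·A⁻¹.
  S = 1/Ω (conductance is reciprocal resistance),
      = kg⁻¹·m⁻²·s³·A².
  kat = mol/s = s⁻¹·mol (catalytic activity).
  So kat² = s⁻²·mol².
  Pa = N/m² (pressure = force per area),
      = kg·m⁻¹·s⁻².
  Combining: T·mol·S·kat²·Pa = (kg·s⁻²·A⁻¹) · mol · (kg⁻¹·m⁻²·s³·A²) · (s⁻²·mol²) · (kg·m⁻¹·s⁻²) = kg·m⁻³·s⁻³·A·mol³.
Right side:
  J = N·m (work = force × distance),
      = kg·m²·s⁻².
  T = Wb/m² (flux density = flux per area),
      = kg·s⁻²·A⁻¹.
  lx = lm/m² (illuminance = luminous flux per area),
      = m⁻²·cd.
  So lx⁻¹ = m²·cd⁻¹.
  S = 1/Ω (conductance is reciprocal resistance),
      = kg⁻¹·m⁻²·s³·A².
  kat = mol/s = s⁻¹·mol (catalytic activity).
  So kat² = s⁻²·mol².
  Combining: J·mol·T·m⁻³·lx⁻¹·S·kat² = (kg·m²·s⁻²) · mol · (kg·s⁻²·A⁻¹) · m⁻³ · (m²·cd⁻¹) · (kg⁻¹·m⁻²·s³·A²) · (s⁻²·mol²) = kg·m⁻¹·s⁻³·A·mol³·cd⁻¹.
Left is kg·m⁻³·s⁻³·A·mol³; right is kg·m⁻¹·s⁻³·A·mol³·cd⁻¹ — different.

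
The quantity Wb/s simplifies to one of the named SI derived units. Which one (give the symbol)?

Wb = kg·m²·s⁻²·A⁻¹.
Combining: Wb·s⁻¹ = (kg·m²·s⁻²·A⁻¹) · s⁻¹ = kg·m²·s⁻³·A⁻¹.
kg·m²·s⁻³·A⁻¹ is the base-SI form of the volt.

V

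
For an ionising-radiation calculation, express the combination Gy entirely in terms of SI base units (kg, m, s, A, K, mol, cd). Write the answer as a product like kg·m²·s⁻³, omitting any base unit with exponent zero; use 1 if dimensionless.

m²·s⁻²

Gy = J/kg (absorbed dose = energy per mass),
    = m²·s⁻².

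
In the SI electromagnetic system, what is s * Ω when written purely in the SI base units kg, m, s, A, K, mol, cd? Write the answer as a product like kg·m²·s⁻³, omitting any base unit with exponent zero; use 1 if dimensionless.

kg·m²·s⁻²·A⁻²

Ω = V/A (resistance = voltage per current),
    = kg·m²·s⁻³·A⁻².
Combining: s·Ω = s · (kg·m²·s⁻³·A⁻²) = kg·m²·s⁻²·A⁻².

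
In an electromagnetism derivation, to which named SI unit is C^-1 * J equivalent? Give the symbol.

C = A·s = s·A (charge = current × time).
So C⁻¹ = s⁻¹·A⁻¹.
J = N·m (work = force × distance),
    = kg·m²·s⁻².
Combining: C⁻¹·J = (s⁻¹·A⁻¹) · (kg·m²·s⁻²) = kg·m²·s⁻³·A⁻¹.
kg·m²·s⁻³·A⁻¹ is the base-SI form of the volt.

V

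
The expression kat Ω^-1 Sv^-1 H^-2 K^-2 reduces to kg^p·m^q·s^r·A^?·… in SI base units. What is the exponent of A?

6

kat = mol/s = s⁻¹·mol (catalytic activity).
Ω = V/A (resistance = voltage per current),
    = kg·m²·s⁻³·A⁻².
So Ω⁻¹ = kg⁻¹·m⁻²·s³·A².
Sv = J/kg (equivalent dose = energy per mass),
    = m²·s⁻².
So Sv⁻¹ = m⁻²·s².
H = Wb/A (inductance = flux per current),
    = kg·m²·s⁻²·A⁻².
So H⁻² = kg⁻²·m⁻⁴·s⁴·A⁴.
Combining: kat·Ω⁻¹·Sv⁻¹·H⁻²·K⁻² = (s⁻¹·mol) · (kg⁻¹·m⁻²·s³·A²) · (m⁻²·s²) · (kg⁻²·m⁻⁴·s⁴·A⁴) · K⁻² = kg⁻³·m⁻⁸·s⁸·A⁶·K⁻²·mol.
The exponent of A is 6.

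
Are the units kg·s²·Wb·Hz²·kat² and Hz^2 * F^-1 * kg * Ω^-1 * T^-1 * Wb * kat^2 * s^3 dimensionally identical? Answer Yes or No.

No

Left side:
  Wb = kg·m²·s⁻²·A⁻¹.
  Hz = s⁻¹.
  So Hz² = s⁻².
  kat = s⁻¹·mol.
  So kat² = s⁻²·mol².
  Combining: kg·s²·Wb·Hz²·kat² = kg · s² · (kg·m²·s⁻²·A⁻¹) · s⁻² · (s⁻²·mol²) = kg²·m²·s⁻⁴·A⁻¹·mol².
Right side:
  Hz = s⁻¹.
  So Hz² = s⁻².
  F = kg⁻¹·m⁻²·s⁴·A².
  So F⁻¹ = kg·m²·s⁻⁴·A⁻².
  Ω = kg·m²·s⁻³·A⁻².
  So Ω⁻¹ = kg⁻¹·m⁻²·s³·A².
  T = kg·s⁻²·A⁻¹.
  So T⁻¹ = kg⁻¹·s²·A.
  Wb = kg·m²·s⁻²·A⁻¹.
  kat = s⁻¹·mol.
  So kat² = s⁻²·mol².
  Combining: Hz²·F⁻¹·kg·Ω⁻¹·T⁻¹·Wb·kat²·s³ = s⁻² · (kg·m²·s⁻⁴·A⁻²) · kg · (kg⁻¹·m⁻²·s³·A²) · (kg⁻¹·s²·A) · (kg·m²·s⁻²·A⁻¹) · (s⁻²·mol²) · s³ = kg·m²·s⁻²·mol².
Left is kg²·m²·s⁻⁴·A⁻¹·mol²; right is kg·m²·s⁻²·mol² — different.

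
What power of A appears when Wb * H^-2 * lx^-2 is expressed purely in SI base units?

3

Wb = V·s (flux: a volt is a weber per second),
    = kg·m²·s⁻²·A⁻¹.
H = Wb/A (inductance = flux per current),
    = kg·m²·s⁻²·A⁻².
So H⁻² = kg⁻²·m⁻⁴·s⁴·A⁴.
lx = lm/m² (illuminance = luminous flux per area),
    = m⁻²·cd.
So lx⁻² = m⁴·cd⁻².
Combining: Wb·H⁻²·lx⁻² = (kg·m²·s⁻²·A⁻¹) · (kg⁻²·m⁻⁴·s⁴·A⁴) · (m⁴·cd⁻²) = kg⁻¹·m²·s²·A³·cd⁻².
The exponent of A is 3.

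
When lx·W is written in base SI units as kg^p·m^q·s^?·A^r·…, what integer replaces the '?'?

-3

lx = m⁻²·cd.
W = kg·m²·s⁻³.
Combining: lx·W = (m⁻²·cd) · (kg·m²·s⁻³) = kg·s⁻³·cd.
The exponent of s is -3.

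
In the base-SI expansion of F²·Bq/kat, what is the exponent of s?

F = C/V (capacitance = charge per voltage),
    = A·s/(kg·m²·s⁻³·A⁻¹) (substituting C and V),
    = kg⁻¹·m⁻²·s⁴·A².
So F² = kg⁻²·m⁻⁴·s⁸·A⁴.
Bq = 1/s = s⁻¹ (activity is decays per second).
kat = mol/s = s⁻¹·mol (catalytic activity).
So kat⁻¹ = s·mol⁻¹.
Combining: F²·Bq·kat⁻¹ = (kg⁻²·m⁻⁴·s⁸·A⁴) · s⁻¹ · (s·mol⁻¹) = kg⁻²·m⁻⁴·s⁸·A⁴·mol⁻¹.
The exponent of s is 8.

8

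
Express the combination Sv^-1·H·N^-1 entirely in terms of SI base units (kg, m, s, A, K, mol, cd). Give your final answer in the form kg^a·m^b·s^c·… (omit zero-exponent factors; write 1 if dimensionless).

Sv = m²·s⁻².
So Sv⁻¹ = m⁻²·s².
H = kg·m²·s⁻²·A⁻².
N = kg·m·s⁻².
So N⁻¹ = kg⁻¹·m⁻¹·s².
Combining: Sv⁻¹·H·N⁻¹ = (m⁻²·s²) · (kg·m²·s⁻²·A⁻²) · (kg⁻¹·m⁻¹·s²) = m⁻¹·s²·A⁻².

m⁻¹·s²·A⁻²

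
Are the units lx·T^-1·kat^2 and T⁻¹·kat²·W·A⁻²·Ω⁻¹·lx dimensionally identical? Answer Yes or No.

Yes

Left side:
  lx = lm/m² (illuminance = luminous flux per area),
      = m⁻²·cd.
  T = Wb/m² (flux density = flux per area),
      = kg·s⁻²·A⁻¹.
  So T⁻¹ = kg⁻¹·s²·A.
  kat = mol/s = s⁻¹·mol (catalytic activity).
  So kat² = s⁻²·mol².
  Combining: lx·T⁻¹·kat² = (m⁻²·cd) · (kg⁻¹·s²·A) · (s⁻²·mol²) = kg⁻¹·m⁻²·A·mol²·cd.
Right side:
  T = Wb/m² (flux density = flux per area),
      = kg·s⁻²·A⁻¹.
  So T⁻¹ = kg⁻¹·s²·A.
  kat = mol/s = s⁻¹·mol (catalytic activity).
  So kat² = s⁻²·mol².
  W = J/s (power = energy per time),
      = kg·m²·s⁻³.
  Ω = V/A (resistance = voltage per current),
      = kg·m²·s⁻³·A⁻².
  So Ω⁻¹ = kg⁻¹·m⁻²·s³·A².
  lx = lm/m² (illuminance = luminous flux per area),
      = m⁻²·cd.
  Combining: T⁻¹·kat²·W·A⁻²·Ω⁻¹·lx = (kg⁻¹·s²·A) · (s⁻²·mol²) · (kg·m²·s⁻³) · A⁻² · (kg⁻¹·m⁻²·s³·A²) · (m⁻²·cd) = kg⁻¹·m⁻²·A·mol²·cd.
Both reduce to kg⁻¹·m⁻²·A·mol²·cd.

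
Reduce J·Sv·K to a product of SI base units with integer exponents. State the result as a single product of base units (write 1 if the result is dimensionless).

J = kg·m²·s⁻².
Sv = m²·s⁻².
Combining: J·Sv·K = (kg·m²·s⁻²) · (m²·s⁻²) · K = kg·m⁴·s⁻⁴·K.

kg·m⁴·s⁻⁴·K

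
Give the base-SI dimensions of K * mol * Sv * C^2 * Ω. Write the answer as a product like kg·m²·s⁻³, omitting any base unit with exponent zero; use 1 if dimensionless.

kg·m⁴·s⁻³·K·mol

Sv = m²·s⁻².
C = s·A.
So C² = s²·A².
Ω = kg·m²·s⁻³·A⁻².
Combining: K·mol·Sv·C²·Ω = K · mol · (m²·s⁻²) · (s²·A²) · (kg·m²·s⁻³·A⁻²) = kg·m⁴·s⁻³·K·mol.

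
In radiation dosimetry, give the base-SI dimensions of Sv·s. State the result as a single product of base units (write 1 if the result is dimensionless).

m²·s⁻¹

Sv = J/kg (equivalent dose = energy per mass),
    = m²·s⁻².
Combining: Sv·s = (m²·s⁻²) · s = m²·s⁻¹.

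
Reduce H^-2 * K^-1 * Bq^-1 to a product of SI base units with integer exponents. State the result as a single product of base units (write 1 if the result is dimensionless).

kg⁻²·m⁻⁴·s⁵·A⁴·K⁻¹

H = kg·m²·s⁻²·A⁻².
So H⁻² = kg⁻²·m⁻⁴·s⁴·A⁴.
Bq = s⁻¹.
So Bq⁻¹ = s.
Combining: H⁻²·K⁻¹·Bq⁻¹ = (kg⁻²·m⁻⁴·s⁴·A⁴) · K⁻¹ · s = kg⁻²·m⁻⁴·s⁵·A⁴·K⁻¹.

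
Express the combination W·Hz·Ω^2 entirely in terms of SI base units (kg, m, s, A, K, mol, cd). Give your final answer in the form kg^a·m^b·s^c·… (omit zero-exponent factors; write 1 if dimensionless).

kg³·m⁶·s⁻¹⁰·A⁻⁴

W = J/s (power = energy per time),
    = kg·m²·s⁻³.
Hz = 1/s = s⁻¹ (frequency is cycles per second).
Ω = V/A (resistance = voltage per current),
    = kg·m²·s⁻³·A⁻².
So Ω² = kg²·m⁴·s⁻⁶·A⁻⁴.
Combining: W·Hz·Ω² = (kg·m²·s⁻³) · s⁻¹ · (kg²·m⁴·s⁻⁶·A⁻⁴) = kg³·m⁶·s⁻¹⁰·A⁻⁴.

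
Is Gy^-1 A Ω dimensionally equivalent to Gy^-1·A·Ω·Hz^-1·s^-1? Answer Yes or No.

Left side:
  Gy = J/kg (absorbed dose = energy per mass),
      = m²·s⁻².
  So Gy⁻¹ = m⁻²·s².
  Ω = V/A (resistance = voltage per current),
      = kg·m²·s⁻³·A⁻².
  Combining: Gy⁻¹·A·Ω = (m⁻²·s²) · A · (kg·m²·s⁻³·A⁻²) = kg·s⁻¹·A⁻¹.
Right side:
  Gy = J/kg (absorbed dose = energy per mass),
      = m²·s⁻².
  So Gy⁻¹ = m⁻²·s².
  Ω = V/A (resistance = voltage per current),
      = kg·m²·s⁻³·A⁻².
  Hz = 1/s = s⁻¹ (frequency is cycles per second).
  So Hz⁻¹ = s.
  Combining: Gy⁻¹·A·Ω·Hz⁻¹·s⁻¹ = (m⁻²·s²) · A · (kg·m²·s⁻³·A⁻²) · s · s⁻¹ = kg·s⁻¹·A⁻¹.
Both reduce to kg·s⁻¹·A⁻¹.

Yes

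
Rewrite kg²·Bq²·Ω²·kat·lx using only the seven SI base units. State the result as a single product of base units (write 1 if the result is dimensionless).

Bq = 1/s = s⁻¹ (activity is decays per second).
So Bq² = s⁻².
Ω = V/A (resistance = voltage per current),
    = kg·m²·s⁻³·A⁻².
So Ω² = kg²·m⁴·s⁻⁶·A⁻⁴.
kat = mol/s = s⁻¹·mol (catalytic activity).
lx = lm/m² (illuminance = luminous flux per area),
    = m⁻²·cd.
Combining: kg²·Bq²·Ω²·kat·lx = kg² · s⁻² · (kg²·m⁴·s⁻⁶·A⁻⁴) · (s⁻¹·mol) · (m⁻²·cd) = kg⁴·m²·s⁻⁹·A⁻⁴·mol·cd.

kg⁴·m²·s⁻⁹·A⁻⁴·mol·cd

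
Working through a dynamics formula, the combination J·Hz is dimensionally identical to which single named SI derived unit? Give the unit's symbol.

J = N·m (work = force × distance),
    = kg·m²·s⁻².
Hz = 1/s = s⁻¹ (frequency is cycles per second).
Combining: J·Hz = (kg·m²·s⁻²) · s⁻¹ = kg·m²·s⁻³.
kg·m²·s⁻³ is the base-SI form of the watt.

W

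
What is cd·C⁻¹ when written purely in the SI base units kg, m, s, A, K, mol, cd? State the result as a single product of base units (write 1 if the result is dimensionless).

s⁻¹·A⁻¹·cd

C = s·A.
So C⁻¹ = s⁻¹·A⁻¹.
Combining: cd·C⁻¹ = cd · (s⁻¹·A⁻¹) = s⁻¹·A⁻¹·cd.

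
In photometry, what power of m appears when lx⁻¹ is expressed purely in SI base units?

lx = lm/m² (illuminance = luminous flux per area),
    = m⁻²·cd.
So lx⁻¹ = m²·cd⁻¹.
The exponent of m is 2.

2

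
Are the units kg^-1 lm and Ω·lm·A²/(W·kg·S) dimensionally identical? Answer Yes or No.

No

Left side:
  lm = cd·sr = cd (luminous flux; sr is dimensionless).
  Combining: kg⁻¹·lm = kg⁻¹ · cd = kg⁻¹·cd.
Right side:
  W = kg·m²·s⁻³.
  So W⁻¹ = kg⁻¹·m⁻²·s³.
  Ω = kg·m²·s⁻³·A⁻².
  lm = cd.
  S = kg⁻¹·m⁻²·s³·A².
  So S⁻¹ = kg·m²·s⁻³·A⁻².
  Combining: W⁻¹·kg⁻¹·Ω·lm·S⁻¹·A² = (kg⁻¹·m⁻²·s³) · kg⁻¹ · (kg·m²·s⁻³·A⁻²) · cd · (kg·m²·s⁻³·A⁻²) · A² = m²·s⁻³·A⁻²·cd.
Left is kg⁻¹·cd; right is m²·s⁻³·A⁻²·cd — different.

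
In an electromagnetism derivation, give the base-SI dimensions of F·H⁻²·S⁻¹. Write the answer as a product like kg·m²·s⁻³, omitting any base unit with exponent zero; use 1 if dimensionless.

F = C/V (capacitance = charge per voltage),
    = A·s/(kg·m²·s⁻³·A⁻¹) (substituting C and V),
    = kg⁻¹·m⁻²·s⁴·A².
H = Wb/A (inductance = flux per current),
    = kg·m²·s⁻²·A⁻².
So H⁻² = kg⁻²·m⁻⁴·s⁴·A⁴.
S = 1/Ω (conductance is reciprocal resistance),
    = kg⁻¹·m⁻²·s³·A².
So S⁻¹ = kg·m²·s⁻³·A⁻².
Combining: F·H⁻²·S⁻¹ = (kg⁻¹·m⁻²·s⁴·A²) · (kg⁻²·m⁻⁴·s⁴·A⁴) · (kg·m²·s⁻³·A⁻²) = kg⁻²·m⁻⁴·s⁵·A⁴.

kg⁻²·m⁻⁴·s⁵·A⁴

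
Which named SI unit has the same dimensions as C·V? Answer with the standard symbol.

C = s·A.
V = kg·m²·s⁻³·A⁻¹.
Combining: C·V = (s·A) · (kg·m²·s⁻³·A⁻¹) = kg·m²·s⁻².
kg·m²·s⁻² is the base-SI form of the joule.

J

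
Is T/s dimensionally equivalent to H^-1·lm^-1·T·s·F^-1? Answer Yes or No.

Left side:
  T = kg·s⁻²·A⁻¹.
  Combining: T·s⁻¹ = (kg·s⁻²·A⁻¹) · s⁻¹ = kg·s⁻³·A⁻¹.
Right side:
  H = Wb/A (inductance = flux per current),
      = kg·m²·s⁻²·A⁻².
  So H⁻¹ = kg⁻¹·m⁻²·s²·A².
  lm = cd·sr = cd (luminous flux; sr is dimensionless).
  So lm⁻¹ = cd⁻¹.
  T = Wb/m² (flux density = flux per area),
      = kg·s⁻²·A⁻¹.
  F = C/V (capacitance = charge per voltage),
      = A·s/(kg·m²·s⁻³·A⁻¹) (substituting C and V),
      = kg⁻¹·m⁻²·s⁴·A².
  So F⁻¹ = kg·m²·s⁻⁴·A⁻².
  Combining: H⁻¹·lm⁻¹·T·s·F⁻¹ = (kg⁻¹·m⁻²·s²·A²) · cd⁻¹ · (kg·s⁻²·A⁻¹) · s · (kg·m²·s⁻⁴·A⁻²) = kg·s⁻³·A⁻¹·cd⁻¹.
Left is kg·s⁻³·A⁻¹; right is kg·s⁻³·A⁻¹·cd⁻¹ — different.

No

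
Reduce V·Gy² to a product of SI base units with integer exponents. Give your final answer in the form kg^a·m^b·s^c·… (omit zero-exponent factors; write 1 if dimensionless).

V = W/A (potential = power per current),
    = kg·m²·s⁻³·A⁻¹.
Gy = J/kg (absorbed dose = energy per mass),
    = m²·s⁻².
So Gy² = m⁴·s⁻⁴.
Combining: V·Gy² = (kg·m²·s⁻³·A⁻¹) · (m⁴·s⁻⁴) = kg·m⁶·s⁻⁷·A⁻¹.

kg·m⁶·s⁻⁷·A⁻¹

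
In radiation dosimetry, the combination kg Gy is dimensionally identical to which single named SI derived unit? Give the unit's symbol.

Gy = m²·s⁻².
Combining: kg·Gy = kg · (m²·s⁻²) = kg·m²·s⁻².
kg·m²·s⁻² is the base-SI form of the joule.

J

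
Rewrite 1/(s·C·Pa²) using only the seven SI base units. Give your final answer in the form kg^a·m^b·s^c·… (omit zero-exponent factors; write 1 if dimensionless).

C = s·A.
So C⁻¹ = s⁻¹·A⁻¹.
Pa = kg·m⁻¹·s⁻².
So Pa⁻² = kg⁻²·m²·s⁴.
Combining: s⁻¹·C⁻¹·Pa⁻² = s⁻¹ · (s⁻¹·A⁻¹) · (kg⁻²·m²·s⁴) = kg⁻²·m²·s²·A⁻¹.

kg⁻²·m²·s²·A⁻¹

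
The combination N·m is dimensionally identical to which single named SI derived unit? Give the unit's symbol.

J

N = kg·m·s⁻².
Combining: N·m = (kg·m·s⁻²) · m = kg·m²·s⁻².
kg·m²·s⁻² is the base-SI form of the joule.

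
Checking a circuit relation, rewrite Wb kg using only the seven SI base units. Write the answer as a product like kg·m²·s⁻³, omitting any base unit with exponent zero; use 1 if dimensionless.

kg²·m²·s⁻²·A⁻¹

Wb = V·s (flux: a volt is a weber per second),
    = kg·m²·s⁻²·A⁻¹.
Combining: Wb·kg = (kg·m²·s⁻²·A⁻¹) · kg = kg²·m²·s⁻²·A⁻¹.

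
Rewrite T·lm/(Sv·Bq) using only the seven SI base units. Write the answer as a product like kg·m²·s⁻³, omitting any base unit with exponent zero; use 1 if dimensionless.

kg·m⁻²·s·A⁻¹·cd

T = Wb/m² (flux density = flux per area),
    = kg·s⁻²·A⁻¹.
Sv = J/kg (equivalent dose = energy per mass),
    = m²·s⁻².
So Sv⁻¹ = m⁻²·s².
lm = cd·sr = cd (luminous flux; sr is dimensionless).
Bq = 1/s = s⁻¹ (activity is decays per second).
So Bq⁻¹ = s.
Combining: T·Sv⁻¹·lm·Bq⁻¹ = (kg·s⁻²·A⁻¹) · (m⁻²·s²) · cd · s = kg·m⁻²·s·A⁻¹·cd.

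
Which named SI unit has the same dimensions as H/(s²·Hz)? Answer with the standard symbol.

Ω

H = kg·m²·s⁻²·A⁻².
Hz = s⁻¹.
So Hz⁻¹ = s.
Combining: s⁻²·H·Hz⁻¹ = s⁻² · (kg·m²·s⁻²·A⁻²) · s = kg·m²·s⁻³·A⁻².
kg·m²·s⁻³·A⁻² is the base-SI form of the ohm.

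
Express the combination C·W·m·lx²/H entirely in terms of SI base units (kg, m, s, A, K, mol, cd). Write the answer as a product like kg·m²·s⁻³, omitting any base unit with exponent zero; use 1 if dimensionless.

m⁻³·A³·cd²

H = Wb/A (inductance = flux per current),
    = kg·m²·s⁻²·A⁻².
So H⁻¹ = kg⁻¹·m⁻²·s²·A².
C = A·s = s·A (charge = current × time).
W = J/s (power = energy per time),
    = kg·m²·s⁻³.
lx = lm/m² (illuminance = luminous flux per area),
    = m⁻²·cd.
So lx² = m⁻⁴·cd².
Combining: H⁻¹·C·W·m·lx² = (kg⁻¹·m⁻²·s²·A²) · (s·A) · (kg·m²·s⁻³) · m · (m⁻⁴·cd²) = m⁻³·A³·cd².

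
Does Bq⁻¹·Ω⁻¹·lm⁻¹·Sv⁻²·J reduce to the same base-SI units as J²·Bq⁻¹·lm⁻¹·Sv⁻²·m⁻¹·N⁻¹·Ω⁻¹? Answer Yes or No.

Yes

Left side:
  Bq = s⁻¹.
  So Bq⁻¹ = s.
  Ω = kg·m²·s⁻³·A⁻².
  So Ω⁻¹ = kg⁻¹·m⁻²·s³·A².
  lm = cd.
  So lm⁻¹ = cd⁻¹.
  Sv = m²·s⁻².
  So Sv⁻² = m⁻⁴·s⁴.
  J = kg·m²·s⁻².
  Combining: Bq⁻¹·Ω⁻¹·lm⁻¹·Sv⁻²·J = s · (kg⁻¹·m⁻²·s³·A²) · cd⁻¹ · (m⁻⁴·s⁴) · (kg·m²·s⁻²) = m⁻⁴·s⁶·A²·cd⁻¹.
Right side:
  J = kg·m²·s⁻².
  So J² = kg²·m⁴·s⁻⁴.
  Bq = s⁻¹.
  So Bq⁻¹ = s.
  lm = cd.
  So lm⁻¹ = cd⁻¹.
  Sv = m²·s⁻².
  So Sv⁻² = m⁻⁴·s⁴.
  N = kg·m·s⁻².
  So N⁻¹ = kg⁻¹·m⁻¹·s².
  Ω = kg·m²·s⁻³·A⁻².
  So Ω⁻¹ = kg⁻¹·m⁻²·s³·A².
  Combining: J²·Bq⁻¹·lm⁻¹·Sv⁻²·m⁻¹·N⁻¹·Ω⁻¹ = (kg²·m⁴·s⁻⁴) · s · cd⁻¹ · (m⁻⁴·s⁴) · m⁻¹ · (kg⁻¹·m⁻¹·s²) · (kg⁻¹·m⁻²·s³·A²) = m⁻⁴·s⁶·A²·cd⁻¹.
Both reduce to m⁻⁴·s⁶·A²·cd⁻¹.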